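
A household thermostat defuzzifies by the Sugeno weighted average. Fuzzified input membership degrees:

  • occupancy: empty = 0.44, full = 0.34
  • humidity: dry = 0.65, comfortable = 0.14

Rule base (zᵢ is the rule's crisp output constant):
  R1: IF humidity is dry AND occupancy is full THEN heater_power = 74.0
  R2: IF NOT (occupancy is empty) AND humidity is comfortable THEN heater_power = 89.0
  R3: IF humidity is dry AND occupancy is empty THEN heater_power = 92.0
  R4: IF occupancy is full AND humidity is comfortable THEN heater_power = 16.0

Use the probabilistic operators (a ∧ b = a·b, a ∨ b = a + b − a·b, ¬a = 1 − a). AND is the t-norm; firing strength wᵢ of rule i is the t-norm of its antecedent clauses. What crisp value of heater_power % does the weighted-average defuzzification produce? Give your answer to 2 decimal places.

R1 (z=74.0): dry=0.65, full=0.34; AND[a·b] → w = 0.2210
R2 (z=89.0): ¬empty=1−0.44=0.56, comfortable=0.14; AND[a·b] → w = 0.0784
R3 (z=92.0): dry=0.65, empty=0.44; AND[a·b] → w = 0.2860
R4 (z=16.0): full=0.34, comfortable=0.14; AND[a·b] → w = 0.0476
Weighted average = (0.2210·74.0 + 0.0784·89.0 + 0.2860·92.0 + 0.0476·16.0) / (0.2210 + 0.0784 + 0.2860 + 0.0476)
  = 50.4052 / 0.6330 = 79.63

79.63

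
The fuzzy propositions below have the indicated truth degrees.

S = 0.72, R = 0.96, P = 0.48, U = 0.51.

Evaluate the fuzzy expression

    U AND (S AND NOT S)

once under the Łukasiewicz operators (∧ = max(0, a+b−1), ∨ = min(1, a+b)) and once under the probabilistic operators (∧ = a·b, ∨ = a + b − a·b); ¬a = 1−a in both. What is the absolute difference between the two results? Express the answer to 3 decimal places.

Under Łukasiewicz:
  NOT S = 1 − 0.72 = 0.28
  S AND NOT S = max(0, a+b−1) on (0.72, 0.28) = 0.00
  U AND (S AND NOT S) = max(0, a+b−1) on (0.51, 0.00) = 0.00
  → value = 0.0000
Under probabilistic:
  NOT S = 1 − 0.7200 = 0.2800
  S AND NOT S = a·b on (0.7200, 0.2800) = 0.2016
  U AND (S AND NOT S) = a·b on (0.5100, 0.2016) = 0.1028
  → value = 0.1028
|0.0000 − 0.1028| = 0.103

0.103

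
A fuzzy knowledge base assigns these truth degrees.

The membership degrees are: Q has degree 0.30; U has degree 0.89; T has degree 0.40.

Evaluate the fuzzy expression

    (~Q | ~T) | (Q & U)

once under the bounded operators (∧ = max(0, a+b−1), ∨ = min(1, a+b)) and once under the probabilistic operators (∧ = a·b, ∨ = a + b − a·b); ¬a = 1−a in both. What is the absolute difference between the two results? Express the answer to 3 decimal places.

0.088

Under bounded:
  ~Q = 1 − 0.30 = 0.70
  ~T = 1 − 0.40 = 0.60
  ~Q | ~T = min(1, a+b) on (0.70, 0.60) = 1.00
  Q & U = max(0, a+b−1) on (0.30, 0.89) = 0.19
  (~Q | ~T) | (Q & U) = min(1, a+b) on (1.00, 0.19) = 1.00
  → value = 1.0000
Under probabilistic:
  ~Q = 1 − 0.3000 = 0.7000
  ~T = 1 − 0.4000 = 0.6000
  ~Q | ~T = a + b − a·b on (0.7000, 0.6000) = 0.8800
  Q & U = a·b on (0.3000, 0.8900) = 0.2670
  (~Q | ~T) | (Q & U) = a + b − a·b on (0.8800, 0.2670) = 0.9120
  → value = 0.9120
|1.0000 − 0.9120| = 0.088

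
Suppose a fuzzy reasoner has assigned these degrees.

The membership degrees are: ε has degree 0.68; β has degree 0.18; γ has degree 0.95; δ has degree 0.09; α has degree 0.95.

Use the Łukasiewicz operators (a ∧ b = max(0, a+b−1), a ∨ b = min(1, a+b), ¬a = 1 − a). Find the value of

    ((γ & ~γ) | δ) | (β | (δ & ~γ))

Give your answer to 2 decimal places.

0.27

~γ = 1 − 0.95 = 0.05
γ & ~γ = max(0, a+b−1) on (0.95, 0.05) = 0.00
(γ & ~γ) | δ = min(1, a+b) on (0.00, 0.09) = 0.09
~γ = 1 − 0.95 = 0.05
δ & ~γ = max(0, a+b−1) on (0.09, 0.05) = 0.00
β | (δ & ~γ) = min(1, a+b) on (0.18, 0.00) = 0.18
((γ & ~γ) | δ) | (β | (δ & ~γ)) = min(1, a+b) on (0.09, 0.18) = 0.27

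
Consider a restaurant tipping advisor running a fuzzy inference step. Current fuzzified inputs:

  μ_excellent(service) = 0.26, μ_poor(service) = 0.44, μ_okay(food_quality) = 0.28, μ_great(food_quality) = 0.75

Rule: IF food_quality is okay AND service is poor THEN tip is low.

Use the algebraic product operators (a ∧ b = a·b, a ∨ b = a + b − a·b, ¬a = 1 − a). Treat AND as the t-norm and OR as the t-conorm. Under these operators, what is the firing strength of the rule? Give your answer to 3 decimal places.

firing strength: okay=0.28, poor=0.44; AND[a·b] → w = 0.1232

0.123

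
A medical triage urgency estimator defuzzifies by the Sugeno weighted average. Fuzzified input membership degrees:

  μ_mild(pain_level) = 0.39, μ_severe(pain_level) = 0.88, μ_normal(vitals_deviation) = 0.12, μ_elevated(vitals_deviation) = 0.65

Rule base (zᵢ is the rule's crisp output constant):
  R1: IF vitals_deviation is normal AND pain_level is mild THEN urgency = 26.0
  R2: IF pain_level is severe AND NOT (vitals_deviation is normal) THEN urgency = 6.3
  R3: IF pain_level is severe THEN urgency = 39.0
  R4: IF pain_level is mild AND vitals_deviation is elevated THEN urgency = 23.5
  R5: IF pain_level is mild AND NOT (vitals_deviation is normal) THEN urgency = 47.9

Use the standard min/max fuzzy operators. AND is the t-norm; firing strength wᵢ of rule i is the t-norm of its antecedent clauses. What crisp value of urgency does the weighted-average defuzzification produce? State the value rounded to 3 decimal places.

R1 (z=26.0): normal=0.12, mild=0.39; AND[min(a, b)] → w = 0.12
R2 (z=6.3): severe=0.88, ¬normal=1−0.12=0.88; AND[min(a, b)] → w = 0.88
R3 (z=39.0): severe=0.88 → w = 0.88
R4 (z=23.5): mild=0.39, elevated=0.65; AND[min(a, b)] → w = 0.39
R5 (z=47.9): mild=0.39, ¬normal=1−0.12=0.88; AND[min(a, b)] → w = 0.39
Weighted average = (0.12·26.0 + 0.88·6.3 + 0.88·39.0 + 0.39·23.5 + 0.39·47.9) / (0.12 + 0.88 + 0.88 + 0.39 + 0.39)
  = 70.8300 / 2.6600 = 26.628

26.628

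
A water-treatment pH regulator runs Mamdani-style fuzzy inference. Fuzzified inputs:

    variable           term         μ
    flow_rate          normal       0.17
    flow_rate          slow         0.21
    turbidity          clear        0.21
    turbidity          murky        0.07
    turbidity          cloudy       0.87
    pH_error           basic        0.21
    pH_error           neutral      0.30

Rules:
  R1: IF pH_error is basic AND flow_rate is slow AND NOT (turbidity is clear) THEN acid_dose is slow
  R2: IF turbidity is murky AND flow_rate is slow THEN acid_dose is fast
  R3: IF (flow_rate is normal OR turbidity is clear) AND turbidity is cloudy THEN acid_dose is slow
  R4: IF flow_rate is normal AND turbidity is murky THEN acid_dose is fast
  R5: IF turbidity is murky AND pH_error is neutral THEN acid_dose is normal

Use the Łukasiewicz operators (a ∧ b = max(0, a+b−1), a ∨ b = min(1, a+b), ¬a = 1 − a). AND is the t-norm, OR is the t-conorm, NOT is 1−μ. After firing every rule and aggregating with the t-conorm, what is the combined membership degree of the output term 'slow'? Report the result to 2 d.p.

0.25

R1: basic=0.21, slow=0.21, ¬clear=1−0.21=0.79; AND[max(0, a+b−1)] → w = 0.00
R2: murky=0.07, slow=0.21; AND[max(0, a+b−1)] → w = 0.00
R3: (normal=0.17 OR clear=0.21) = 0.38; AND[max(0, a+b−1)] with cloudy=0.87 → w = 0.25
R4: normal=0.17, murky=0.07; AND[max(0, a+b−1)] → w = 0.00
R5: murky=0.07, neutral=0.30; AND[max(0, a+b−1)] → w = 0.00
Rules with consequent 'slow': {R1, R3} → strengths 0.00, 0.25
Aggregate via t-conorm [min(1, a+b)]: 0.25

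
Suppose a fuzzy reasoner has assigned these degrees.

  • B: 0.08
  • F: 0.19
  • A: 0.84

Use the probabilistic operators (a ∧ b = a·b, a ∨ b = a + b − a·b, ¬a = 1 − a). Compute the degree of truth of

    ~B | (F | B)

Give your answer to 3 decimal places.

0.940

~B = 1 − 0.0800 = 0.9200
F | B = a + b − a·b on (0.1900, 0.0800) = 0.2548
~B | (F | B) = a + b − a·b on (0.9200, 0.2548) = 0.9404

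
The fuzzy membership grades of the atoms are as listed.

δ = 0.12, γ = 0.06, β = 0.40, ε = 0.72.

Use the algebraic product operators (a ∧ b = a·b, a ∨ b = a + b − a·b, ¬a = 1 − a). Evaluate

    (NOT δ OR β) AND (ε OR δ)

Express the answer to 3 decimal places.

NOT δ = 1 − 0.1200 = 0.8800
NOT δ OR β = a + b − a·b on (0.8800, 0.4000) = 0.9280
ε OR δ = a + b − a·b on (0.7200, 0.1200) = 0.7536
(NOT δ OR β) AND (ε OR δ) = a·b on (0.9280, 0.7536) = 0.6993

0.699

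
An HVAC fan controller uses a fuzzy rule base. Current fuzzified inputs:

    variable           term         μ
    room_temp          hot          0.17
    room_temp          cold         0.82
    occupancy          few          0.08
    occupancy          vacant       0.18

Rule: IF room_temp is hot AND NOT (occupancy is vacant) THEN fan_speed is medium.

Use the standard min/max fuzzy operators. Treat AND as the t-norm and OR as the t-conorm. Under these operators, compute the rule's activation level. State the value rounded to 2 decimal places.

0.17

firing strength: hot=0.17, ¬vacant=1−0.18=0.82; AND[min(a, b)] → w = 0.17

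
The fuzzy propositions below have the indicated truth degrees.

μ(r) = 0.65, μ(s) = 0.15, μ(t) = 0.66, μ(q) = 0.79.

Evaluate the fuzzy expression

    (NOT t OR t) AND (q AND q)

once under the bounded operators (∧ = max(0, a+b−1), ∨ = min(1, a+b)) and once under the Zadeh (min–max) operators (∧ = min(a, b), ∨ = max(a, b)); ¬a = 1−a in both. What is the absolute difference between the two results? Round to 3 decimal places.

0.080

Under bounded:
  NOT t = 1 − 0.66 = 0.34
  NOT t OR t = min(1, a+b) on (0.34, 0.66) = 1.00
  q AND q = max(0, a+b−1) on (0.79, 0.79) = 0.58
  (NOT t OR t) AND (q AND q) = max(0, a+b−1) on (1.00, 0.58) = 0.58
  → value = 0.5800
Under Zadeh (min–max):
  NOT t = 1 − 0.66 = 0.34
  NOT t OR t = max(a, b) on (0.34, 0.66) = 0.66
  q AND q = min(a, b) on (0.79, 0.79) = 0.79
  (NOT t OR t) AND (q AND q) = min(a, b) on (0.66, 0.79) = 0.66
  → value = 0.6600
|0.5800 − 0.6600| = 0.080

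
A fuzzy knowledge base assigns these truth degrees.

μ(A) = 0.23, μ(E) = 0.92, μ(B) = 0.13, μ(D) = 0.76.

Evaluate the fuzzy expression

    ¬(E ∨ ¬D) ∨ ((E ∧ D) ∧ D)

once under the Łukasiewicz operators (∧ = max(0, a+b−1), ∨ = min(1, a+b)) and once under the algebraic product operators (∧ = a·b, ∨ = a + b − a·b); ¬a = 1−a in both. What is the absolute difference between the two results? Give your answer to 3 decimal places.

0.120

Under Łukasiewicz:
  ¬D = 1 − 0.76 = 0.24
  E ∨ ¬D = min(1, a+b) on (0.92, 0.24) = 1.00
  ¬(E ∨ ¬D) = 1 − 1.00 = 0.00
  E ∧ D = max(0, a+b−1) on (0.92, 0.76) = 0.68
  (E ∧ D) ∧ D = max(0, a+b−1) on (0.68, 0.76) = 0.44
  ¬(E ∨ ¬D) ∨ ((E ∧ D) ∧ D) = min(1, a+b) on (0.00, 0.44) = 0.44
  → value = 0.4400
Under algebraic product:
  ¬D = 1 − 0.7600 = 0.2400
  E ∨ ¬D = a + b − a·b on (0.9200, 0.2400) = 0.9392
  ¬(E ∨ ¬D) = 1 − 0.9392 = 0.0608
  E ∧ D = a·b on (0.9200, 0.7600) = 0.6992
  (E ∧ D) ∧ D = a·b on (0.6992, 0.7600) = 0.5314
  ¬(E ∨ ¬D) ∨ ((E ∧ D) ∧ D) = a + b − a·b on (0.0608, 0.5314) = 0.5599
  → value = 0.5599
|0.4400 − 0.5599| = 0.120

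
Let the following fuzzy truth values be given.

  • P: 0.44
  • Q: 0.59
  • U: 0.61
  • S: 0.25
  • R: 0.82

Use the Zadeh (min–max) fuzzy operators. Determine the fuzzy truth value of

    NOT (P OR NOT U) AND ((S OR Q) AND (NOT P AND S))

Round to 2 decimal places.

0.25

NOT U = 1 − 0.61 = 0.39
P OR NOT U = max(a, b) on (0.44, 0.39) = 0.44
NOT (P OR NOT U) = 1 − 0.44 = 0.56
S OR Q = max(a, b) on (0.25, 0.59) = 0.59
NOT P = 1 − 0.44 = 0.56
NOT P AND S = min(a, b) on (0.56, 0.25) = 0.25
(S OR Q) AND (NOT P AND S) = min(a, b) on (0.59, 0.25) = 0.25
NOT (P OR NOT U) AND ((S OR Q) AND (NOT P AND S)) = min(a, b) on (0.56, 0.25) = 0.25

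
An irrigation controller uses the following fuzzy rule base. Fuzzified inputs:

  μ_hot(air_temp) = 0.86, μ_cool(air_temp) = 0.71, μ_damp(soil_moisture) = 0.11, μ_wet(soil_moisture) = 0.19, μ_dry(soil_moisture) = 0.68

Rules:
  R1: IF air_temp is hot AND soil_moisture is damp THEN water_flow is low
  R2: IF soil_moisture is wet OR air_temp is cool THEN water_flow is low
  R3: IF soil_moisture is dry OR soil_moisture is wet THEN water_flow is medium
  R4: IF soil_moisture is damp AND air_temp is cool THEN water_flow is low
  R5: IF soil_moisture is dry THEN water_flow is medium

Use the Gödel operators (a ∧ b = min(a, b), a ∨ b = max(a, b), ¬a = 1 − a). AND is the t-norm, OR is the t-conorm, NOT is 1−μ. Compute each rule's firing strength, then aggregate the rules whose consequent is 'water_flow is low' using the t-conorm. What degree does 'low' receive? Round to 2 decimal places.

0.71

R1: hot=0.86, damp=0.11; AND[min(a, b)] → w = 0.11
R2: wet=0.19, cool=0.71; OR[max(a, b)] → w = 0.71
R3: dry=0.68, wet=0.19; OR[max(a, b)] → w = 0.68
R4: damp=0.11, cool=0.71; AND[min(a, b)] → w = 0.11
R5: dry=0.68 → w = 0.68
Rules with consequent 'low': {R1, R2, R4} → strengths 0.11, 0.71, 0.11
Aggregate via t-conorm [max(a, b)]: 0.71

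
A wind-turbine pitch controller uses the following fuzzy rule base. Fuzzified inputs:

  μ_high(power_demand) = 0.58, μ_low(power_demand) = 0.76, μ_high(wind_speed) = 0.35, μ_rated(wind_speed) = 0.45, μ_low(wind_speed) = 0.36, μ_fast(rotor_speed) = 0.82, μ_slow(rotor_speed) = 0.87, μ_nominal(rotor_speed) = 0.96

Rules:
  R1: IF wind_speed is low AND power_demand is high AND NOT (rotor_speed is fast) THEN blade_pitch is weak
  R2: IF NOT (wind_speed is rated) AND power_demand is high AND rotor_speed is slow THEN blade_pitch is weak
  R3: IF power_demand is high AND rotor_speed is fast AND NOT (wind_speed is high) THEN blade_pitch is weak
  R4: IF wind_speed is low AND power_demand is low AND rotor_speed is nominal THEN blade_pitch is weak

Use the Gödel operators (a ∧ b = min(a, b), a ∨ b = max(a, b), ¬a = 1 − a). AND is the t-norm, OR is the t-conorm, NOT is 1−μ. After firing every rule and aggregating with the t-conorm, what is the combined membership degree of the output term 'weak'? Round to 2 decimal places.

R1: low=0.36, high=0.58, ¬fast=1−0.82=0.18; AND[min(a, b)] → w = 0.18
R2: ¬rated=1−0.45=0.55, high=0.58, slow=0.87; AND[min(a, b)] → w = 0.55
R3: high=0.58, fast=0.82, ¬high=1−0.35=0.65; AND[min(a, b)] → w = 0.58
R4: low=0.36, low=0.76, nominal=0.96; AND[min(a, b)] → w = 0.36
Rules with consequent 'weak': {R1, R2, R3, R4} → strengths 0.18, 0.55, 0.58, 0.36
Aggregate via t-conorm [max(a, b)]: 0.58

0.58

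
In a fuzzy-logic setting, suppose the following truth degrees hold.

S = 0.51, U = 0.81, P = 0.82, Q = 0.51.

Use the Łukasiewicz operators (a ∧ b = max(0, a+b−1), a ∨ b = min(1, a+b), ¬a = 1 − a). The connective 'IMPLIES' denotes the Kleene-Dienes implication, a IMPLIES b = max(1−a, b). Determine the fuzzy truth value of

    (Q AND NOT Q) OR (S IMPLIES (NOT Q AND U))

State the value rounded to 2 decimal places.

0.49

NOT Q = 1 − 0.51 = 0.49
Q AND NOT Q = max(0, a+b−1) on (0.51, 0.49) = 0.00
NOT Q = 1 − 0.51 = 0.49
NOT Q AND U = max(0, a+b−1) on (0.49, 0.81) = 0.30
S IMPLIES (NOT Q AND U)  [Kleene-Dienes: max(1−a, b)] with a=0.51, b=0.30 → 0.49
(Q AND NOT Q) OR (S IMPLIES (NOT Q AND U)) = min(1, a+b) on (0.00, 0.49) = 0.49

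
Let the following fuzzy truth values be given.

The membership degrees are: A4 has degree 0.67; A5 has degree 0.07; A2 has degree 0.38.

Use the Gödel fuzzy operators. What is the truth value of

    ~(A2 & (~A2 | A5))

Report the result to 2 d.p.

~A2 = 1 − 0.38 = 0.62
~A2 | A5 = max(a, b) on (0.62, 0.07) = 0.62
A2 & (~A2 | A5) = min(a, b) on (0.38, 0.62) = 0.38
~(A2 & (~A2 | A5)) = 1 − 0.38 = 0.62

0.62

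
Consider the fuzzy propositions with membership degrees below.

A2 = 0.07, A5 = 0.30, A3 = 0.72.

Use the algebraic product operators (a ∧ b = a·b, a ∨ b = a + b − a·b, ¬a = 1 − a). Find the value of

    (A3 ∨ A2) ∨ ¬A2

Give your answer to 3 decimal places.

0.982

A3 ∨ A2 = a + b − a·b on (0.7200, 0.0700) = 0.7396
¬A2 = 1 − 0.0700 = 0.9300
(A3 ∨ A2) ∨ ¬A2 = a + b − a·b on (0.7396, 0.9300) = 0.9818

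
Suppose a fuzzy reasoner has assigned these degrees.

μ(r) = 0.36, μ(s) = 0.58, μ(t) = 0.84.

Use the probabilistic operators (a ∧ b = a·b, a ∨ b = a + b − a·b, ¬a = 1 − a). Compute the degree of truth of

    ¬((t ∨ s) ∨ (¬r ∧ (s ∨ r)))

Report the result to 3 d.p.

0.036

t ∨ s = a + b − a·b on (0.8400, 0.5800) = 0.9328
¬r = 1 − 0.3600 = 0.6400
s ∨ r = a + b − a·b on (0.5800, 0.3600) = 0.7312
¬r ∧ (s ∨ r) = a·b on (0.6400, 0.7312) = 0.4680
(t ∨ s) ∨ (¬r ∧ (s ∨ r)) = a + b − a·b on (0.9328, 0.4680) = 0.9642
¬((t ∨ s) ∨ (¬r ∧ (s ∨ r))) = 1 − 0.9642 = 0.0358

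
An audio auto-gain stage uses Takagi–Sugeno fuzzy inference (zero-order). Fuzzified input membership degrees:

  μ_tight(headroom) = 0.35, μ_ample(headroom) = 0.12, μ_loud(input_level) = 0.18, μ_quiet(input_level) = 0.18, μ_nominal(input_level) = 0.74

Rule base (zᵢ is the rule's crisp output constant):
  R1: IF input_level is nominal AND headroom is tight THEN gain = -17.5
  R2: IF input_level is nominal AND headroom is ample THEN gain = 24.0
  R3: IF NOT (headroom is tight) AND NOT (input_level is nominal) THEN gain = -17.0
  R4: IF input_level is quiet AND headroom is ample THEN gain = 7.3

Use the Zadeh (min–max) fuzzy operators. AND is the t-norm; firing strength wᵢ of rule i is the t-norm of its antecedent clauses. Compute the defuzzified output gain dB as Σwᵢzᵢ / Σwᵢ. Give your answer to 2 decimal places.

-7.99

R1 (z=-17.5): nominal=0.74, tight=0.35; AND[min(a, b)] → w = 0.35
R2 (z=24.0): nominal=0.74, ample=0.12; AND[min(a, b)] → w = 0.12
R3 (z=-17.0): ¬tight=1−0.35=0.65, ¬nominal=1−0.74=0.26; AND[min(a, b)] → w = 0.26
R4 (z=7.3): quiet=0.18, ample=0.12; AND[min(a, b)] → w = 0.12
Weighted average = (0.35·-17.5 + 0.12·24.0 + 0.26·-17.0 + 0.12·7.3) / (0.35 + 0.12 + 0.26 + 0.12)
  = -6.7890 / 0.8500 = -7.99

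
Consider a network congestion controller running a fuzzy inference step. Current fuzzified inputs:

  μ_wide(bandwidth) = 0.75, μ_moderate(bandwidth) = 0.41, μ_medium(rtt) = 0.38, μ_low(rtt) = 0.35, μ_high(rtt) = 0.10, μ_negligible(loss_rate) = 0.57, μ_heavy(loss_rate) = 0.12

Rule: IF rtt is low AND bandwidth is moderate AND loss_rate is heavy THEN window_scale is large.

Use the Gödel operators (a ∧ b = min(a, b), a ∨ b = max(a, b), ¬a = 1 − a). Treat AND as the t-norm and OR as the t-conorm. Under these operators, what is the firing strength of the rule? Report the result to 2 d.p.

firing strength: low=0.35, moderate=0.41, heavy=0.12; AND[min(a, b)] → w = 0.12

0.12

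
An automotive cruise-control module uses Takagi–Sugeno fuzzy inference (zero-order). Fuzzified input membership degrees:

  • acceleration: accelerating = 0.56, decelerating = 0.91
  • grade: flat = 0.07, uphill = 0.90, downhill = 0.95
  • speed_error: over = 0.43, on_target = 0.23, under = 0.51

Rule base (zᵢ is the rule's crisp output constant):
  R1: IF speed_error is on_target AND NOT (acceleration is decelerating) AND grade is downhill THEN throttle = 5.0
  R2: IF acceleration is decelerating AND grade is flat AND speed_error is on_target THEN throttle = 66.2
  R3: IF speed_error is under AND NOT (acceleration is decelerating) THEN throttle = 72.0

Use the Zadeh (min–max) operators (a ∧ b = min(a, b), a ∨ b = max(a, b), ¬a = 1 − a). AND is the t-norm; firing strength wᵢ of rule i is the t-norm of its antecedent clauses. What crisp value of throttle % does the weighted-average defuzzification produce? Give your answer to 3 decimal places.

46.256

R1 (z=5.0): on_target=0.23, ¬decelerating=1−0.91=0.09, downhill=0.95; AND[min(a, b)] → w = 0.09
R2 (z=66.2): decelerating=0.91, flat=0.07, on_target=0.23; AND[min(a, b)] → w = 0.07
R3 (z=72.0): under=0.51, ¬decelerating=1−0.91=0.09; AND[min(a, b)] → w = 0.09
Weighted average = (0.09·5.0 + 0.07·66.2 + 0.09·72.0) / (0.09 + 0.07 + 0.09)
  = 11.5640 / 0.2500 = 46.256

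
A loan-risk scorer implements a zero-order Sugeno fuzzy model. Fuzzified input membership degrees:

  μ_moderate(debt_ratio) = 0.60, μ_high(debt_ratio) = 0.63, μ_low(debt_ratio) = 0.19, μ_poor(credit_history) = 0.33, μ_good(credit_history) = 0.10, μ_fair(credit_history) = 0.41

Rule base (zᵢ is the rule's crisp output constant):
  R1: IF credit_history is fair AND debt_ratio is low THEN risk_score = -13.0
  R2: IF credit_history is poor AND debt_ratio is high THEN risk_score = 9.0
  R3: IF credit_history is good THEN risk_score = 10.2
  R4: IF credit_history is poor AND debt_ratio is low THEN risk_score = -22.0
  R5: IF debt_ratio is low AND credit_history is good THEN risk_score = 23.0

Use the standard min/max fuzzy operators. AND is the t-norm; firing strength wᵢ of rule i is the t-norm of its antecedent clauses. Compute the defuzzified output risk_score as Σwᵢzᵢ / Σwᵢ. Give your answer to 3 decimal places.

-0.396

R1 (z=-13.0): fair=0.41, low=0.19; AND[min(a, b)] → w = 0.19
R2 (z=9.0): poor=0.33, high=0.63; AND[min(a, b)] → w = 0.33
R3 (z=10.2): good=0.10 → w = 0.10
R4 (z=-22.0): poor=0.33, low=0.19; AND[min(a, b)] → w = 0.19
R5 (z=23.0): low=0.19, good=0.10; AND[min(a, b)] → w = 0.10
Weighted average = (0.19·-13.0 + 0.33·9.0 + 0.10·10.2 + 0.19·-22.0 + 0.10·23.0) / (0.19 + 0.33 + 0.10 + 0.19 + 0.10)
  = -0.3600 / 0.9100 = -0.396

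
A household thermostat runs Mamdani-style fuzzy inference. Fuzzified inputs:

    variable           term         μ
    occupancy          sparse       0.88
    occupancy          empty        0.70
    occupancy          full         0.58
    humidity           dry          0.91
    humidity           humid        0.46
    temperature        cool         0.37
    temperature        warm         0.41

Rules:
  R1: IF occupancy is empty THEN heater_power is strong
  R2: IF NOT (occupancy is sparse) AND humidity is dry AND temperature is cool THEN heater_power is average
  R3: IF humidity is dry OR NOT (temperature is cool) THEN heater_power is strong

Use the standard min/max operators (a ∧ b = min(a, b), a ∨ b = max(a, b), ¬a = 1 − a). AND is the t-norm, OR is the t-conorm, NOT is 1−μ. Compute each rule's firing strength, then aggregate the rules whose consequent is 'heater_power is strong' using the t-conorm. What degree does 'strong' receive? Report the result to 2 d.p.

R1: empty=0.70 → w = 0.70
R2: ¬sparse=1−0.88=0.12, dry=0.91, cool=0.37; AND[min(a, b)] → w = 0.12
R3: dry=0.91, ¬cool=1−0.37=0.63; OR[max(a, b)] → w = 0.91
Rules with consequent 'strong': {R1, R3} → strengths 0.70, 0.91
Aggregate via t-conorm [max(a, b)]: 0.91

0.91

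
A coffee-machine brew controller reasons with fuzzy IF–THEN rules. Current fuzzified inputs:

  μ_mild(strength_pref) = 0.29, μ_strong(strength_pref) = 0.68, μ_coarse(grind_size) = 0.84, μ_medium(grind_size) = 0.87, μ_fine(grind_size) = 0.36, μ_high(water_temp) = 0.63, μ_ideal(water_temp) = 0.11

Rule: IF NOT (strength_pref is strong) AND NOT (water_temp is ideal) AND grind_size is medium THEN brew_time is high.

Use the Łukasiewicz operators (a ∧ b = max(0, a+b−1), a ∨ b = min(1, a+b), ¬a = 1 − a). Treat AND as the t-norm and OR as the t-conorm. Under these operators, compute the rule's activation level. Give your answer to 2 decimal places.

0.08

firing strength: ¬strong=1−0.68=0.32, ¬ideal=1−0.11=0.89, medium=0.87; AND[max(0, a+b−1)] → w = 0.08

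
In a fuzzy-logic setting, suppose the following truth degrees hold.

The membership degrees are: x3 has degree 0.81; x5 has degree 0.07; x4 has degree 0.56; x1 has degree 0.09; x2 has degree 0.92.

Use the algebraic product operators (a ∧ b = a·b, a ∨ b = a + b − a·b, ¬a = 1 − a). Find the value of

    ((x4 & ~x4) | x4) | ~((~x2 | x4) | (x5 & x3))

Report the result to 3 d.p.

0.795

~x4 = 1 − 0.5600 = 0.4400
x4 & ~x4 = a·b on (0.5600, 0.4400) = 0.2464
(x4 & ~x4) | x4 = a + b − a·b on (0.2464, 0.5600) = 0.6684
~x2 = 1 − 0.9200 = 0.0800
~x2 | x4 = a + b − a·b on (0.0800, 0.5600) = 0.5952
x5 & x3 = a·b on (0.0700, 0.8100) = 0.0567
(~x2 | x4) | (x5 & x3) = a + b − a·b on (0.5952, 0.0567) = 0.6182
~((~x2 | x4) | (x5 & x3)) = 1 − 0.6182 = 0.3818
((x4 & ~x4) | x4) | ~((~x2 | x4) | (x5 & x3)) = a + b − a·b on (0.6684, 0.3818) = 0.7950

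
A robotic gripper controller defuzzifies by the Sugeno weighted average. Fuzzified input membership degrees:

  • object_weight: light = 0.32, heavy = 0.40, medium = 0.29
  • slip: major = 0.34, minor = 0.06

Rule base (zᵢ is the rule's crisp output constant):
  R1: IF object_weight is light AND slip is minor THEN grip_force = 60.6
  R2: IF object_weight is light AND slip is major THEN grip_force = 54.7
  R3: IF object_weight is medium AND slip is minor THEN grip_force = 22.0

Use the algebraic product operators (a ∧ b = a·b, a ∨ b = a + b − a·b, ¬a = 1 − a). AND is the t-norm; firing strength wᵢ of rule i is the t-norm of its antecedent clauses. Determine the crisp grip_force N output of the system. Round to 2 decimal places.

R1 (z=60.6): light=0.32, minor=0.06; AND[a·b] → w = 0.0192
R2 (z=54.7): light=0.32, major=0.34; AND[a·b] → w = 0.1088
R3 (z=22.0): medium=0.29, minor=0.06; AND[a·b] → w = 0.0174
Weighted average = (0.0192·60.6 + 0.1088·54.7 + 0.0174·22.0) / (0.0192 + 0.1088 + 0.0174)
  = 7.4977 / 0.1454 = 51.57

51.57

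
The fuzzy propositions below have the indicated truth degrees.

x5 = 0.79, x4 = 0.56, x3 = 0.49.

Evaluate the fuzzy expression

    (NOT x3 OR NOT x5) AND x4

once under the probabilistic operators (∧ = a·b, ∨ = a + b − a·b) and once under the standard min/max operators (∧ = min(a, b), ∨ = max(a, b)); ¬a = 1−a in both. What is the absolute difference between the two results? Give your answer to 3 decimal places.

0.167

Under probabilistic:
  NOT x3 = 1 − 0.4900 = 0.5100
  NOT x5 = 1 − 0.7900 = 0.2100
  NOT x3 OR NOT x5 = a + b − a·b on (0.5100, 0.2100) = 0.6129
  (NOT x3 OR NOT x5) AND x4 = a·b on (0.6129, 0.5600) = 0.3432
  → value = 0.3432
Under standard min/max:
  NOT x3 = 1 − 0.49 = 0.51
  NOT x5 = 1 − 0.79 = 0.21
  NOT x3 OR NOT x5 = max(a, b) on (0.51, 0.21) = 0.51
  (NOT x3 OR NOT x5) AND x4 = min(a, b) on (0.51, 0.56) = 0.51
  → value = 0.5100
|0.3432 − 0.5100| = 0.167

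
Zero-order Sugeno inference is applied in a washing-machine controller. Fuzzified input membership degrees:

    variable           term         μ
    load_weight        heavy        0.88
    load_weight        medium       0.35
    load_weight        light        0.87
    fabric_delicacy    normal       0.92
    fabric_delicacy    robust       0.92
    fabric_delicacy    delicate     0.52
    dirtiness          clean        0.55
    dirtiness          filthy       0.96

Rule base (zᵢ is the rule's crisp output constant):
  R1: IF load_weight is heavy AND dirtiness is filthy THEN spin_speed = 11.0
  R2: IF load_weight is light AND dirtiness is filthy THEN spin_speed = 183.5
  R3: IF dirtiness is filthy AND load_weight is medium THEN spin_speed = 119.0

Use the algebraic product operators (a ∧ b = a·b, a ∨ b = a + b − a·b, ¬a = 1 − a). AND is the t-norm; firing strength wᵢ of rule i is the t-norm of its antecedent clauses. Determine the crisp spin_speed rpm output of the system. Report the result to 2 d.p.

R1 (z=11.0): heavy=0.88, filthy=0.96; AND[a·b] → w = 0.8448
R2 (z=183.5): light=0.87, filthy=0.96; AND[a·b] → w = 0.8352
R3 (z=119.0): filthy=0.96, medium=0.35; AND[a·b] → w = 0.3360
Weighted average = (0.8448·11.0 + 0.8352·183.5 + 0.3360·119.0) / (0.8448 + 0.8352 + 0.3360)
  = 202.5360 / 2.0160 = 100.46

100.46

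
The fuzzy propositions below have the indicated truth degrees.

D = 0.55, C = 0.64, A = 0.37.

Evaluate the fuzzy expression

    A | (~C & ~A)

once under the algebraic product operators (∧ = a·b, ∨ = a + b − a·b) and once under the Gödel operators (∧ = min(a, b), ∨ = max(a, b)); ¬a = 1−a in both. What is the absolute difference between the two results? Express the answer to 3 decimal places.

0.143

Under algebraic product:
  ~C = 1 − 0.6400 = 0.3600
  ~A = 1 − 0.3700 = 0.6300
  ~C & ~A = a·b on (0.3600, 0.6300) = 0.2268
  A | (~C & ~A) = a + b − a·b on (0.3700, 0.2268) = 0.5129
  → value = 0.5129
Under Gödel:
  ~C = 1 − 0.64 = 0.36
  ~A = 1 − 0.37 = 0.63
  ~C & ~A = min(a, b) on (0.36, 0.63) = 0.36
  A | (~C & ~A) = max(a, b) on (0.37, 0.36) = 0.37
  → value = 0.3700
|0.5129 − 0.3700| = 0.143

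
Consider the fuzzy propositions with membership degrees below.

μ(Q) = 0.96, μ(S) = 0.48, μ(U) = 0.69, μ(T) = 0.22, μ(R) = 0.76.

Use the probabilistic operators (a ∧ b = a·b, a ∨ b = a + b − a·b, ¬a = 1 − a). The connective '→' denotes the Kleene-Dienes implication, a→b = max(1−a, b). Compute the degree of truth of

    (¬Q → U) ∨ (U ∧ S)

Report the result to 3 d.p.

0.973

¬Q = 1 − 0.9600 = 0.0400
¬Q → U  [Kleene-Dienes: max(1−a, b)] with a=0.0400, b=0.6900 → 0.9600
U ∧ S = a·b on (0.6900, 0.4800) = 0.3312
(¬Q → U) ∨ (U ∧ S) = a + b − a·b on (0.9600, 0.3312) = 0.9732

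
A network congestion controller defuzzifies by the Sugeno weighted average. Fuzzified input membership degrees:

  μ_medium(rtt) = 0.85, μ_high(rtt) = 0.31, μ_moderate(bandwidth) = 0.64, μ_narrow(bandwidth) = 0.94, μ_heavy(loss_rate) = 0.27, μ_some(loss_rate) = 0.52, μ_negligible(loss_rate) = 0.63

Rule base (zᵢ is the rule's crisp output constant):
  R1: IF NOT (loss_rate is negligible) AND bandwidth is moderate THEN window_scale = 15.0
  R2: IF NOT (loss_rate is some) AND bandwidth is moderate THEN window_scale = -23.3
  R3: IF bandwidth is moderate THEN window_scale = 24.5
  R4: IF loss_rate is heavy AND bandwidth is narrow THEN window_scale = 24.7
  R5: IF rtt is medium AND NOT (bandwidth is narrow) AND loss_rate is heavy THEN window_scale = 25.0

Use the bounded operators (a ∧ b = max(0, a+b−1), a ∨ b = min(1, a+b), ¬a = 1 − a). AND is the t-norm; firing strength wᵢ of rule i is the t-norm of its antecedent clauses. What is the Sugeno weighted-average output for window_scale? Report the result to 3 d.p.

18.593

R1 (z=15.0): ¬negligible=1−0.63=0.37, moderate=0.64; AND[max(0, a+b−1)] → w = 0.01
R2 (z=-23.3): ¬some=1−0.52=0.48, moderate=0.64; AND[max(0, a+b−1)] → w = 0.12
R3 (z=24.5): moderate=0.64 → w = 0.64
R4 (z=24.7): heavy=0.27, narrow=0.94; AND[max(0, a+b−1)] → w = 0.21
R5 (z=25.0): medium=0.85, ¬narrow=1−0.94=0.06, heavy=0.27; AND[max(0, a+b−1)] → w = 0.00
Weighted average = (0.01·15.0 + 0.12·-23.3 + 0.64·24.5 + 0.21·24.7 + 0.00·25.0) / (0.01 + 0.12 + 0.64 + 0.21 + 0.00)
  = 18.2210 / 0.9800 = 18.593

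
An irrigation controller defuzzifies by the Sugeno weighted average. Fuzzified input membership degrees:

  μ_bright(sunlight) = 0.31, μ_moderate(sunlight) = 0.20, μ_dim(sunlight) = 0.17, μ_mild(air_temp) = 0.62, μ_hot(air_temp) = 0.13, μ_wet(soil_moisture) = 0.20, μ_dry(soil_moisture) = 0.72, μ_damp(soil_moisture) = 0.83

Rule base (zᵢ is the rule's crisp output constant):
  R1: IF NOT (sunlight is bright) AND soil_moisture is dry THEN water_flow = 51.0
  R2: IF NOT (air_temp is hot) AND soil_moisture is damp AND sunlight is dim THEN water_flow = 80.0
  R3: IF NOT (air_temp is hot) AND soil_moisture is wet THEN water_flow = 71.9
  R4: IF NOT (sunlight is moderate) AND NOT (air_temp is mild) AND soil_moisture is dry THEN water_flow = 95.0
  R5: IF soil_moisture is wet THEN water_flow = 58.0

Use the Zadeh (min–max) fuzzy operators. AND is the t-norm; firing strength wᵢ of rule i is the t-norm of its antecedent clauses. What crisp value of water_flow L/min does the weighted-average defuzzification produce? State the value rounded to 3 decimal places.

R1 (z=51.0): ¬bright=1−0.31=0.69, dry=0.72; AND[min(a, b)] → w = 0.69
R2 (z=80.0): ¬hot=1−0.13=0.87, damp=0.83, dim=0.17; AND[min(a, b)] → w = 0.17
R3 (z=71.9): ¬hot=1−0.13=0.87, wet=0.20; AND[min(a, b)] → w = 0.20
R4 (z=95.0): ¬moderate=1−0.20=0.80, ¬mild=1−0.62=0.38, dry=0.72; AND[min(a, b)] → w = 0.38
R5 (z=58.0): wet=0.20 → w = 0.20
Weighted average = (0.69·51.0 + 0.17·80.0 + 0.20·71.9 + 0.38·95.0 + 0.20·58.0) / (0.69 + 0.17 + 0.20 + 0.38 + 0.20)
  = 110.8700 / 1.6400 = 67.604

67.604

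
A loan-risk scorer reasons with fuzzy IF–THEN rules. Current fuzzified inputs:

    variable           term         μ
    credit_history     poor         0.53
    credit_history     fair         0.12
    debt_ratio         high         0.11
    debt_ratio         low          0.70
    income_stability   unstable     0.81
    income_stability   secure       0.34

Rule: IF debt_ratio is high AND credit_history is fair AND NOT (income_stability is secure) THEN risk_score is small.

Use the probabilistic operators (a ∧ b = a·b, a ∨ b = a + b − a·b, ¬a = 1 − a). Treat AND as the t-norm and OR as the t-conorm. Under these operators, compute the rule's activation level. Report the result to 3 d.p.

0.009

firing strength: high=0.11, fair=0.12, ¬secure=1−0.34=0.66; AND[a·b] → w = 0.0087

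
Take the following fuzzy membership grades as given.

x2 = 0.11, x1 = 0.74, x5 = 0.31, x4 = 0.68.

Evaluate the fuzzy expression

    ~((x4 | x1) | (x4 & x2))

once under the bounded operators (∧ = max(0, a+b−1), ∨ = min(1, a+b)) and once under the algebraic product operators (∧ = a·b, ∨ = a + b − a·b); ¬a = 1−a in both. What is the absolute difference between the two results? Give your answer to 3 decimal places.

Under bounded:
  x4 | x1 = min(1, a+b) on (0.68, 0.74) = 1.00
  x4 & x2 = max(0, a+b−1) on (0.68, 0.11) = 0.00
  (x4 | x1) | (x4 & x2) = min(1, a+b) on (1.00, 0.00) = 1.00
  ~((x4 | x1) | (x4 & x2)) = 1 − 1.00 = 0.00
  → value = 0.0000
Under algebraic product:
  x4 | x1 = a + b − a·b on (0.6800, 0.7400) = 0.9168
  x4 & x2 = a·b on (0.6800, 0.1100) = 0.0748
  (x4 | x1) | (x4 & x2) = a + b − a·b on (0.9168, 0.0748) = 0.9230
  ~((x4 | x1) | (x4 & x2)) = 1 − 0.9230 = 0.0770
  → value = 0.0770
|0.0000 − 0.0770| = 0.077

0.077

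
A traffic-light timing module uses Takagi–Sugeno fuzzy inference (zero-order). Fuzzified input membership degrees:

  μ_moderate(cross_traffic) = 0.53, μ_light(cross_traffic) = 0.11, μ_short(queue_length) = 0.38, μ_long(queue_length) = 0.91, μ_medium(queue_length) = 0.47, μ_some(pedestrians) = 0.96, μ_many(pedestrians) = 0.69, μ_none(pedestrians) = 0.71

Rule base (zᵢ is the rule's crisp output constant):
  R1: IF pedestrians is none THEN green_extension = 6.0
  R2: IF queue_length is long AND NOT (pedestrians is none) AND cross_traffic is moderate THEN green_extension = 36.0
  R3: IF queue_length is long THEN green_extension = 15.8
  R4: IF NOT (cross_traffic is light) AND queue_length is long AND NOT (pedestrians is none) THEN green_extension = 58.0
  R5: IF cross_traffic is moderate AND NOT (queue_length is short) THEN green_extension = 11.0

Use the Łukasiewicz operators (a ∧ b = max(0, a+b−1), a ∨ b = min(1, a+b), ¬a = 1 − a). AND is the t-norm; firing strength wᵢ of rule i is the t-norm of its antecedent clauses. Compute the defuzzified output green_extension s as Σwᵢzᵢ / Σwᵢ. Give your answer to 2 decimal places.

13.71

R1 (z=6.0): none=0.71 → w = 0.71
R2 (z=36.0): long=0.91, ¬none=1−0.71=0.29, moderate=0.53; AND[max(0, a+b−1)] → w = 0.00
R3 (z=15.8): long=0.91 → w = 0.91
R4 (z=58.0): ¬light=1−0.11=0.89, long=0.91, ¬none=1−0.71=0.29; AND[max(0, a+b−1)] → w = 0.09
R5 (z=11.0): moderate=0.53, ¬short=1−0.38=0.62; AND[max(0, a+b−1)] → w = 0.15
Weighted average = (0.71·6.0 + 0.00·36.0 + 0.91·15.8 + 0.09·58.0 + 0.15·11.0) / (0.71 + 0.00 + 0.91 + 0.09 + 0.15)
  = 25.5080 / 1.8600 = 13.71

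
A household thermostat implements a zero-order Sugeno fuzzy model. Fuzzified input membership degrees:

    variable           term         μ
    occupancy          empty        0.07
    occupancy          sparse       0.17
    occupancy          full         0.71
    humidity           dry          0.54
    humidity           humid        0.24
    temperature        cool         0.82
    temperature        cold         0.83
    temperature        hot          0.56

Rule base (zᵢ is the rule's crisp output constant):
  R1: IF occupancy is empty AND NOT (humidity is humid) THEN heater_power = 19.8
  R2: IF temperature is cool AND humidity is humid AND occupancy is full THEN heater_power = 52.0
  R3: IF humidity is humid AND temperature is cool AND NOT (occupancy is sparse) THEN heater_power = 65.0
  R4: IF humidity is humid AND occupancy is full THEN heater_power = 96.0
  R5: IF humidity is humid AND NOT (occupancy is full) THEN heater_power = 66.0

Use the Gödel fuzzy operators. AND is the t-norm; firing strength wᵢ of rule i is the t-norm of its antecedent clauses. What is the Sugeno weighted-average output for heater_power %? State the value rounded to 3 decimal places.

66.355

R1 (z=19.8): empty=0.07, ¬humid=1−0.24=0.76; AND[min(a, b)] → w = 0.07
R2 (z=52.0): cool=0.82, humid=0.24, full=0.71; AND[min(a, b)] → w = 0.24
R3 (z=65.0): humid=0.24, cool=0.82, ¬sparse=1−0.17=0.83; AND[min(a, b)] → w = 0.24
R4 (z=96.0): humid=0.24, full=0.71; AND[min(a, b)] → w = 0.24
R5 (z=66.0): humid=0.24, ¬full=1−0.71=0.29; AND[min(a, b)] → w = 0.24
Weighted average = (0.07·19.8 + 0.24·52.0 + 0.24·65.0 + 0.24·96.0 + 0.24·66.0) / (0.07 + 0.24 + 0.24 + 0.24 + 0.24)
  = 68.3460 / 1.0300 = 66.355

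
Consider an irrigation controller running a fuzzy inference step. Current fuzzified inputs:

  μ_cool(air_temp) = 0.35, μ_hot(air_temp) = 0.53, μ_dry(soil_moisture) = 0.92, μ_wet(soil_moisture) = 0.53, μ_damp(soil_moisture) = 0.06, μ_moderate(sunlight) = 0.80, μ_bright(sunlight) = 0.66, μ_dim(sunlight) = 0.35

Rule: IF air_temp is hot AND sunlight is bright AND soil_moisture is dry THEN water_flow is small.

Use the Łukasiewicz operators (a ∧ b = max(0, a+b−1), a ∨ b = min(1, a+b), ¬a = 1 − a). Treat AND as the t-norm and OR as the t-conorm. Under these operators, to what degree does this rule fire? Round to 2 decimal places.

0.11

firing strength: hot=0.53, bright=0.66, dry=0.92; AND[max(0, a+b−1)] → w = 0.11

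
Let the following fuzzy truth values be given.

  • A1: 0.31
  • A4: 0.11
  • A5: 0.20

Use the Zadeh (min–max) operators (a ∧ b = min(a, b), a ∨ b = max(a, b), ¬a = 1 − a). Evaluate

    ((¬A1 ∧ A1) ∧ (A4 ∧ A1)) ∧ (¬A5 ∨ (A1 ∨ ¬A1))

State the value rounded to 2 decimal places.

¬A1 = 1 − 0.31 = 0.69
¬A1 ∧ A1 = min(a, b) on (0.69, 0.31) = 0.31
A4 ∧ A1 = min(a, b) on (0.11, 0.31) = 0.11
(¬A1 ∧ A1) ∧ (A4 ∧ A1) = min(a, b) on (0.31, 0.11) = 0.11
¬A5 = 1 − 0.20 = 0.80
¬A1 = 1 − 0.31 = 0.69
A1 ∨ ¬A1 = max(a, b) on (0.31, 0.69) = 0.69
¬A5 ∨ (A1 ∨ ¬A1) = max(a, b) on (0.80, 0.69) = 0.80
((¬A1 ∧ A1) ∧ (A4 ∧ A1)) ∧ (¬A5 ∨ (A1 ∨ ¬A1)) = min(a, b) on (0.11, 0.80) = 0.11

0.11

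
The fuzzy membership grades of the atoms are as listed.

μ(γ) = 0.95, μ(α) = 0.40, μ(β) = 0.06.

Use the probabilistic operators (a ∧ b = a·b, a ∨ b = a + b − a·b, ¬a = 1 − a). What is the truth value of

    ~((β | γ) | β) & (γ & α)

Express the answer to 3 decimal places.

0.017

β | γ = a + b − a·b on (0.0600, 0.9500) = 0.9530
(β | γ) | β = a + b − a·b on (0.9530, 0.0600) = 0.9558
~((β | γ) | β) = 1 − 0.9558 = 0.0442
γ & α = a·b on (0.9500, 0.4000) = 0.3800
~((β | γ) | β) & (γ & α) = a·b on (0.0442, 0.3800) = 0.0168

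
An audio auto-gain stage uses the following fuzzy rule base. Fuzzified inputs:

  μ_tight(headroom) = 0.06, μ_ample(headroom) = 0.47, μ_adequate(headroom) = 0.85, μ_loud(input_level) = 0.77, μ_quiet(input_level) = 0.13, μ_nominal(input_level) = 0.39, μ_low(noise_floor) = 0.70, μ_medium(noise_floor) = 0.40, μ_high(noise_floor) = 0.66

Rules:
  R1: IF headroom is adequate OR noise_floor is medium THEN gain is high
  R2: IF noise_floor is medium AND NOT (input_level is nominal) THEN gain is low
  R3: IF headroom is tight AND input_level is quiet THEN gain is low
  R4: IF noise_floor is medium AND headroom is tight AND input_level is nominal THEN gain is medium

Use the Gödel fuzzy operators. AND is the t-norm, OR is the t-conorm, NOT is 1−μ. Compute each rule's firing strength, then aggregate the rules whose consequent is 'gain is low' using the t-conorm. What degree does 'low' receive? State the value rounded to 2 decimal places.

0.40

R1: adequate=0.85, medium=0.40; OR[max(a, b)] → w = 0.85
R2: medium=0.40, ¬nominal=1−0.39=0.61; AND[min(a, b)] → w = 0.40
R3: tight=0.06, quiet=0.13; AND[min(a, b)] → w = 0.06
R4: medium=0.40, tight=0.06, nominal=0.39; AND[min(a, b)] → w = 0.06
Rules with consequent 'low': {R2, R3} → strengths 0.40, 0.06
Aggregate via t-conorm [max(a, b)]: 0.40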